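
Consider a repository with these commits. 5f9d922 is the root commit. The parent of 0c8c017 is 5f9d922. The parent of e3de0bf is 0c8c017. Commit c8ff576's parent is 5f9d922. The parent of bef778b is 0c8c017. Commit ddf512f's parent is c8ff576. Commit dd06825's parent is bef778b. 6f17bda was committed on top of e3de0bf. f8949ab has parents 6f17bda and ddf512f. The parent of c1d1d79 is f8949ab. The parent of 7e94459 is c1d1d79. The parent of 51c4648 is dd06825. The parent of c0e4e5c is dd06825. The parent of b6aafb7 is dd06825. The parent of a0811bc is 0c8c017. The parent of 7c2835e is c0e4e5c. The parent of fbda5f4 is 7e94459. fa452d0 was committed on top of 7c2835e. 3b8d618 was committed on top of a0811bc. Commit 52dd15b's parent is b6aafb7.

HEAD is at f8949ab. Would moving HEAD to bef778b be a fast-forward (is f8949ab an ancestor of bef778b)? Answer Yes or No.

No

A fast-forward from f8949ab to bef778b is possible iff f8949ab is an ancestor of bef778b.
Ancestors of bef778b: {0c8c017, 5f9d922, bef778b}.
f8949ab is not among them, so fast-forward is not possible.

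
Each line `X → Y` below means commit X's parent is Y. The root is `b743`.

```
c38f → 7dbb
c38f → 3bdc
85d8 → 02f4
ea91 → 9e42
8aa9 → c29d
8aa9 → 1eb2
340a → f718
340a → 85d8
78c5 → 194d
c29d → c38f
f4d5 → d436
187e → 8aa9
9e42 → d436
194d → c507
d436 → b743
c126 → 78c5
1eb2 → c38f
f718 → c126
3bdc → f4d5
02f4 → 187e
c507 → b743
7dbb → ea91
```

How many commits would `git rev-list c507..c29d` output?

Reachable from c29d: {3bdc, 7dbb, 9e42, b743, c29d, c38f, d436, ea91, f4d5}.
Reachable from c507: {b743, c507}.
In c29d's history but not c507's: {3bdc, 7dbb, 9e42, c29d, c38f, d436, ea91, f4d5} — 8 commits.

8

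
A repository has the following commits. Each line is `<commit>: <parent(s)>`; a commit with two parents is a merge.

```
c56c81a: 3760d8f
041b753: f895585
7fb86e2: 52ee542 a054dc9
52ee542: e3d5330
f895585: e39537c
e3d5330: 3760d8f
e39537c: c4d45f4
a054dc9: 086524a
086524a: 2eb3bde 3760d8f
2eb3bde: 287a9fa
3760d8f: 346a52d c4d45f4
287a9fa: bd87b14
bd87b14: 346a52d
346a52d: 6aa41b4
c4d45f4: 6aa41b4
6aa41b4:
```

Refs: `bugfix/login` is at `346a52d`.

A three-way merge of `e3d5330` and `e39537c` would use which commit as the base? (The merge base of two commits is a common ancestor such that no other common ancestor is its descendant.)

c4d45f4

Ancestors of e3d5330: {346a52d, 3760d8f, 6aa41b4, c4d45f4, e3d5330}.
Ancestors of e39537c: {6aa41b4, c4d45f4, e39537c}.
Common ancestors: {6aa41b4, c4d45f4}.
Among these, c4d45f4 is not an ancestor of any other common ancestor — it is the merge base.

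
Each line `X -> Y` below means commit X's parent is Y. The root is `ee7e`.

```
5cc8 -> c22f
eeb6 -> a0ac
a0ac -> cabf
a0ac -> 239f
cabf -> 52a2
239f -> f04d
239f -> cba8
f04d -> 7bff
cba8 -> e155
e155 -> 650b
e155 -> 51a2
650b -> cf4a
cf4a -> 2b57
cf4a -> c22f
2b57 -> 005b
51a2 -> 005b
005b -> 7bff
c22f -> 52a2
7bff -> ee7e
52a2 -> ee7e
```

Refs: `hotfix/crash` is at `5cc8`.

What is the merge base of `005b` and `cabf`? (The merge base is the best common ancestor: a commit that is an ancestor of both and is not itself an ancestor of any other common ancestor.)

ee7e

Ancestors of 005b: {005b, 7bff, ee7e}.
Ancestors of cabf: {52a2, cabf, ee7e}.
Common ancestors: {ee7e}.
The only common ancestor is ee7e, so it is the merge base.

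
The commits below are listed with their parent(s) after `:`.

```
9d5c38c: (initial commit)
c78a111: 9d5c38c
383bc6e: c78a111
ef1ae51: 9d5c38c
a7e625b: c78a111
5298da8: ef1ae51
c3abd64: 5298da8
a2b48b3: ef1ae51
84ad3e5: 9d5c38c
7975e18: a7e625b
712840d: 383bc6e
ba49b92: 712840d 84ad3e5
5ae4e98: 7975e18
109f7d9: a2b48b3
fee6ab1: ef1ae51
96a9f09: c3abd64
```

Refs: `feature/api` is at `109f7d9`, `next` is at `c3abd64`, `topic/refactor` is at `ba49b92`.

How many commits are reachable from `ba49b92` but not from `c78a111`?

Reachable from ba49b92: {383bc6e, 712840d, 84ad3e5, 9d5c38c, ba49b92, c78a111}.
Reachable from c78a111: {9d5c38c, c78a111}.
In ba49b92's history but not c78a111's: {383bc6e, 712840d, 84ad3e5, ba49b92} — 4 commits.

4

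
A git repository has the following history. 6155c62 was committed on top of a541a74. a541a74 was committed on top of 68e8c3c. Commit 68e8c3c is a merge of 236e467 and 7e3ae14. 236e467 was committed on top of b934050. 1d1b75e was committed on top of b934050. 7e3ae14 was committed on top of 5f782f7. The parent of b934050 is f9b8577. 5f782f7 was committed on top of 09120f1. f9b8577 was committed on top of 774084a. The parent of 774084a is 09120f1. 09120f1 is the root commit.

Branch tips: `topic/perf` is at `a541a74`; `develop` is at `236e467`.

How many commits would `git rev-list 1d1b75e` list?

Walking parent pointers from 1d1b75e: reachable set = {09120f1, 1d1b75e, 774084a, b934050, f9b8577}.
That is 5 commits.

5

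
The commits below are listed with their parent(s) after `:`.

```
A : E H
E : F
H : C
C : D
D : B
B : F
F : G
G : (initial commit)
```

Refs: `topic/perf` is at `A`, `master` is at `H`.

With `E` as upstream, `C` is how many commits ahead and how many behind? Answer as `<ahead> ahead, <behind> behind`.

Reachable from C: {B, C, D, F, G}.
Reachable from E: {E, F, G}.
Only in C's history (ahead): {B, C, D} — 3.
Only in E's history (behind): {E} — 1.

3 ahead, 1 behind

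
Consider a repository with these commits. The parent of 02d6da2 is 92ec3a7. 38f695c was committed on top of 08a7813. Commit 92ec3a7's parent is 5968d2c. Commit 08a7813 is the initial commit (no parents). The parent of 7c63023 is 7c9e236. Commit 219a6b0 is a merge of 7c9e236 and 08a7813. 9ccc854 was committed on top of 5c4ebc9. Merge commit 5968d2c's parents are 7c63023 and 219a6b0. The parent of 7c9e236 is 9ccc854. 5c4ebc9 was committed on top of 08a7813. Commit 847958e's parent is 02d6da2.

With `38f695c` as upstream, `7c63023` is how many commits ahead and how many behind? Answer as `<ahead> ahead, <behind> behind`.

Reachable from 7c63023: {08a7813, 5c4ebc9, 7c63023, 7c9e236, 9ccc854}.
Reachable from 38f695c: {08a7813, 38f695c}.
Only in 7c63023's history (ahead): {5c4ebc9, 7c63023, 7c9e236, 9ccc854} — 4.
Only in 38f695c's history (behind): {38f695c} — 1.

4 ahead, 1 behind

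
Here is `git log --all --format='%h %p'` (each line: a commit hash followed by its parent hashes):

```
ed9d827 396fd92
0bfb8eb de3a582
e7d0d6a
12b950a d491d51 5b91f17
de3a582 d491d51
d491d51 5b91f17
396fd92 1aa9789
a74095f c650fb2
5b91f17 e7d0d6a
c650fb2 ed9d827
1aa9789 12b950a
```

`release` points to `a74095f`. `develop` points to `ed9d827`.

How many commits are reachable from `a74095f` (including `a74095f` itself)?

9

Walking parent pointers from a74095f: reachable set = {12b950a, 1aa9789, 396fd92, 5b91f17, a74095f, c650fb2, d491d51, e7d0d6a, ed9d827}.
That is 9 commits.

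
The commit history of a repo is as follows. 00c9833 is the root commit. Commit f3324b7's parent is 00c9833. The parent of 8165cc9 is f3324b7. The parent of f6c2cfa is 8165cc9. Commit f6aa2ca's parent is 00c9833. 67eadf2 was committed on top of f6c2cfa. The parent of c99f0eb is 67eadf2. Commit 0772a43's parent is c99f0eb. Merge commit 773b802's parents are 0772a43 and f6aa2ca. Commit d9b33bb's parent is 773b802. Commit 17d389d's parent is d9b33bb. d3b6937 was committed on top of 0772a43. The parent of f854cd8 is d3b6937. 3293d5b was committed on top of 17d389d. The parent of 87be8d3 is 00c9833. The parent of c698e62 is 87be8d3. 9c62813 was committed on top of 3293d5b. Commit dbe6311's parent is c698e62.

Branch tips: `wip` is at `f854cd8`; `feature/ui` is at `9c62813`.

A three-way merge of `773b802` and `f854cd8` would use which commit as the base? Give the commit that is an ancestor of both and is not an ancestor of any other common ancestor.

Ancestors of 773b802: {00c9833, 0772a43, 67eadf2, 773b802, 8165cc9, c99f0eb, f3324b7, f6aa2ca, f6c2cfa}.
Ancestors of f854cd8: {00c9833, 0772a43, 67eadf2, 8165cc9, c99f0eb, d3b6937, f3324b7, f6c2cfa, f854cd8}.
Common ancestors: {00c9833, 0772a43, 67eadf2, 8165cc9, c99f0eb, f3324b7, f6c2cfa}.
Among these, 0772a43 is not an ancestor of any other common ancestor — it is the merge base.

0772a43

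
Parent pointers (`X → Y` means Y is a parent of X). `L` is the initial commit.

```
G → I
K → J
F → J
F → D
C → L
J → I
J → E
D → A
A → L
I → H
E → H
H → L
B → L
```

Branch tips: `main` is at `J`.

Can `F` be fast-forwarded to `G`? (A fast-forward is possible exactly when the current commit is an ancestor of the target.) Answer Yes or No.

A fast-forward from F to G is possible iff F is an ancestor of G.
Ancestors of G: {G, H, I, L}.
F is not among them, so fast-forward is not possible.

No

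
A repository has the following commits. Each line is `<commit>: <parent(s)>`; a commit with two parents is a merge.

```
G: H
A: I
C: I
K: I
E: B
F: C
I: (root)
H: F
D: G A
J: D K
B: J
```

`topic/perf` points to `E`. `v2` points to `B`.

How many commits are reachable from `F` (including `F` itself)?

3

Walking parent pointers from F: reachable set = {C, F, I}.
That is 3 commits.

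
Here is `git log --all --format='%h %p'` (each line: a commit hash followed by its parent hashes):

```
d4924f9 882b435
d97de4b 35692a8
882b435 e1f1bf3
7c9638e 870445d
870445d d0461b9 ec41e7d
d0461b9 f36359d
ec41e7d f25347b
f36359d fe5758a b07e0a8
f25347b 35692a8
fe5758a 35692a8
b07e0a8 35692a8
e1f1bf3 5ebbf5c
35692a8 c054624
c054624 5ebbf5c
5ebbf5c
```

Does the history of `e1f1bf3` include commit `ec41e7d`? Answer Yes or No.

Ancestors of e1f1bf3: {5ebbf5c, e1f1bf3}.
ec41e7d is not in that set, so it is not an ancestor of e1f1bf3.

No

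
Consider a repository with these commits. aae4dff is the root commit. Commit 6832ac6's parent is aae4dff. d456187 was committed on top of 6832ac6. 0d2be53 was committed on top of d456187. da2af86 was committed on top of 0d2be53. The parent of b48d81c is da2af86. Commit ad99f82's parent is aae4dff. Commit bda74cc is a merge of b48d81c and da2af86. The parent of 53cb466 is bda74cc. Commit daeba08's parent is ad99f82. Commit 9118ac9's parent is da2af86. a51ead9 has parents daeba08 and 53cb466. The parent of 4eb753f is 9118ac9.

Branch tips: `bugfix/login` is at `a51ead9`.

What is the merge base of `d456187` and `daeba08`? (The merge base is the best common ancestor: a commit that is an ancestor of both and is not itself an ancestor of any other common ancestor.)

Ancestors of d456187: {6832ac6, aae4dff, d456187}.
Ancestors of daeba08: {aae4dff, ad99f82, daeba08}.
Common ancestors: {aae4dff}.
The only common ancestor is aae4dff, so it is the merge base.

aae4dff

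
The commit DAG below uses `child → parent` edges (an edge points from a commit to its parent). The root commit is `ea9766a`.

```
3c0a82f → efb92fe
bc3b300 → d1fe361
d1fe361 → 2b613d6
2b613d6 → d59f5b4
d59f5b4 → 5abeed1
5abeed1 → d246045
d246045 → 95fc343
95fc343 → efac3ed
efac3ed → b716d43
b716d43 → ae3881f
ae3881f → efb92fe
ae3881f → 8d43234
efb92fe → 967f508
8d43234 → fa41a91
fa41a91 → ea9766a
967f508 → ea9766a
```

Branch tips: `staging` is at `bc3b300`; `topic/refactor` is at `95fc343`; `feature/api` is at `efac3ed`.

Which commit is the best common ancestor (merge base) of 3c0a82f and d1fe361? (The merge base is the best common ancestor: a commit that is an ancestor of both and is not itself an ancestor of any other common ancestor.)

Ancestors of 3c0a82f: {3c0a82f, 967f508, ea9766a, efb92fe}.
Ancestors of d1fe361: {2b613d6, 5abeed1, 8d43234, 95fc343, 967f508, ae3881f, b716d43, d1fe361, d246045, d59f5b4, ea9766a, efac3ed, efb92fe, fa41a91}.
Common ancestors: {967f508, ea9766a, efb92fe}.
Among these, efb92fe is not an ancestor of any other common ancestor — it is the merge base.

efb92fe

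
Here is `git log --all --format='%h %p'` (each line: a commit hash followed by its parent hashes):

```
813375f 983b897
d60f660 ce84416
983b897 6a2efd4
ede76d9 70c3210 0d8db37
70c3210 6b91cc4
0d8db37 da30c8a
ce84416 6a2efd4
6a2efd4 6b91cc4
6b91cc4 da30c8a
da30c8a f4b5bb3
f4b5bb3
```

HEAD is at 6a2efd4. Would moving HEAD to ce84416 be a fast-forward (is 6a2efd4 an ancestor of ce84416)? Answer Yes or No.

Yes

A fast-forward from 6a2efd4 to ce84416 is possible iff 6a2efd4 is an ancestor of ce84416.
Ancestors of ce84416: {6a2efd4, 6b91cc4, ce84416, da30c8a, f4b5bb3}.
6a2efd4 is among them, so fast-forward is possible.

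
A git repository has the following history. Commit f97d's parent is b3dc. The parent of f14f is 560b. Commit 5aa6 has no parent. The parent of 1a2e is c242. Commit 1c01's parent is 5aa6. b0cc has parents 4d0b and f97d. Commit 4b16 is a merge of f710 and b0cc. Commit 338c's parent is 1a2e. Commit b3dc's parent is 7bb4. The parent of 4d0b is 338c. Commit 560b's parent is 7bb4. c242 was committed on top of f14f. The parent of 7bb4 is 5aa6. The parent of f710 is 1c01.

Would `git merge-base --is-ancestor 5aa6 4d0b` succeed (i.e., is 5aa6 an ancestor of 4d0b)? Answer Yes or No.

Yes

Ancestors of 4d0b (commits reachable by following parents): {1a2e, 338c, 4d0b, 560b, 5aa6, 7bb4, c242, f14f}.
5aa6 is in that set, so it is an ancestor of 4d0b.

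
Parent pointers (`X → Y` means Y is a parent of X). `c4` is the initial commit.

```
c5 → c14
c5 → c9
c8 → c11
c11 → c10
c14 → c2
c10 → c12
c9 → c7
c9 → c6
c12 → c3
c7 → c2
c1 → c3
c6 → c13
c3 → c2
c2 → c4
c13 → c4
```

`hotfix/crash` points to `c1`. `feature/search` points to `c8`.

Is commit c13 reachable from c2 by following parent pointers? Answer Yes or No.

No

Ancestors of c2: {c2, c4}.
c13 is not in that set, so it is not an ancestor of c2.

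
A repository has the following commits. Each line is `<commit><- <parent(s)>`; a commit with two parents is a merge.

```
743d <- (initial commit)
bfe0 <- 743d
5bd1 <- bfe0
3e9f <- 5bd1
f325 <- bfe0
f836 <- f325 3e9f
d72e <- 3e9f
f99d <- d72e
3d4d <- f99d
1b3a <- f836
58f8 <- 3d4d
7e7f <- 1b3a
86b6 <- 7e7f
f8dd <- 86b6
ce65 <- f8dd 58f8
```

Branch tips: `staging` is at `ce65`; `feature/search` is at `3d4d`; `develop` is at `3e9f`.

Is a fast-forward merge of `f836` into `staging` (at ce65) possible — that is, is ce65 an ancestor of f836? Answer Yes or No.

No

A fast-forward from ce65 to f836 is possible iff ce65 is an ancestor of f836.
Ancestors of f836: {3e9f, 5bd1, 743d, bfe0, f325, f836}.
ce65 is not among them, so fast-forward is not possible.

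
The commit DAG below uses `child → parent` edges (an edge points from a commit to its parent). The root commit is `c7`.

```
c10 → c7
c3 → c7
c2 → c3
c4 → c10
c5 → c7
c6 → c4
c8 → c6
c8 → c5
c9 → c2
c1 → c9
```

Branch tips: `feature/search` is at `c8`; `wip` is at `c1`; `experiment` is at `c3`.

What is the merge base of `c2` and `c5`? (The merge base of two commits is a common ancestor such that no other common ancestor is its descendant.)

Ancestors of c2: {c2, c3, c7}.
Ancestors of c5: {c5, c7}.
Common ancestors: {c7}.
The only common ancestor is c7, so it is the merge base.

c7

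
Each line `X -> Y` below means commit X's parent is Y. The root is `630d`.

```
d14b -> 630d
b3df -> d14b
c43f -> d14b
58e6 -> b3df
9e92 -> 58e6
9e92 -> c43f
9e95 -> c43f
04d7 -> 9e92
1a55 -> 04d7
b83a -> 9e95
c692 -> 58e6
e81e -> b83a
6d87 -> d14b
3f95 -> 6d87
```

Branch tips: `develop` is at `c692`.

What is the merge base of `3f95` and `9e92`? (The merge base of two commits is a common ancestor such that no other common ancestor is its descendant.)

Ancestors of 3f95: {3f95, 630d, 6d87, d14b}.
Ancestors of 9e92: {58e6, 630d, 9e92, b3df, c43f, d14b}.
Common ancestors: {630d, d14b}.
Among these, d14b is not an ancestor of any other common ancestor — it is the merge base.

d14b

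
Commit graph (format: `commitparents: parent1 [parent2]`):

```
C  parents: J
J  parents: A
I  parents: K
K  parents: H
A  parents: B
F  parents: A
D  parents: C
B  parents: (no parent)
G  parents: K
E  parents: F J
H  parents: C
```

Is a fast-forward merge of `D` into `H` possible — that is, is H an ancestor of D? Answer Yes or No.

No

A fast-forward from H to D is possible iff H is an ancestor of D.
Ancestors of D: {A, B, C, D, J}.
H is not among them, so fast-forward is not possible.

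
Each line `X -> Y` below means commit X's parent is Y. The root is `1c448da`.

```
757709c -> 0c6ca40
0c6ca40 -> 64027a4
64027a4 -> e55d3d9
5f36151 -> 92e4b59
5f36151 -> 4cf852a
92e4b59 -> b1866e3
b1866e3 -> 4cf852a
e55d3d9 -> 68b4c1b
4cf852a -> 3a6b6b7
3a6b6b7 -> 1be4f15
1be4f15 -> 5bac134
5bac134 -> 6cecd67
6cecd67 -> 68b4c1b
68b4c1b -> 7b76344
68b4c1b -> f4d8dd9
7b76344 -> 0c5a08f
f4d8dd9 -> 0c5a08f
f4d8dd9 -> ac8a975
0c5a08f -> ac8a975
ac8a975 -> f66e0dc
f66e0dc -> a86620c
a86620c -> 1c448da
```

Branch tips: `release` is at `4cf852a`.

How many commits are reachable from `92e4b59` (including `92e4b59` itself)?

15

Walking parent pointers from 92e4b59: reachable set = {0c5a08f, 1be4f15, 1c448da, 3a6b6b7, 4cf852a, 5bac134, 68b4c1b, 6cecd67, 7b76344, 92e4b59, a86620c, ac8a975, b1866e3, f4d8dd9, f66e0dc}.
That is 15 commits.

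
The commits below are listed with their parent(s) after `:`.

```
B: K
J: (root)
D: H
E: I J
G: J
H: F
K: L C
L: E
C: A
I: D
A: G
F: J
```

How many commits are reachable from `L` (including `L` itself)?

Walking parent pointers from L: reachable set = {D, E, F, H, I, J, L}.
That is 7 commits.

7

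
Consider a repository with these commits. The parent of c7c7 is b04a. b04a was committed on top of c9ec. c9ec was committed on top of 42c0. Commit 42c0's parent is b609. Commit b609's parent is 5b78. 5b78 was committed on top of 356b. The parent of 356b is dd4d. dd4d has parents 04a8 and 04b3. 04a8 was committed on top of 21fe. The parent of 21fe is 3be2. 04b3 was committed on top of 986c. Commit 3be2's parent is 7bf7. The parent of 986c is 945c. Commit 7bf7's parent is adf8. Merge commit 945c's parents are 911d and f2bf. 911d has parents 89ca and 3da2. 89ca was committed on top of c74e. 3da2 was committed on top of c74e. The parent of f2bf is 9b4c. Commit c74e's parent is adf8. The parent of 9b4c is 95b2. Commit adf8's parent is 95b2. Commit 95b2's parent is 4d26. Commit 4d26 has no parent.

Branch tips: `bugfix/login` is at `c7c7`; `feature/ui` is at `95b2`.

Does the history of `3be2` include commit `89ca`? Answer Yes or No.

Ancestors of 3be2: {3be2, 4d26, 7bf7, 95b2, adf8}.
89ca is not in that set, so it is not an ancestor of 3be2.

No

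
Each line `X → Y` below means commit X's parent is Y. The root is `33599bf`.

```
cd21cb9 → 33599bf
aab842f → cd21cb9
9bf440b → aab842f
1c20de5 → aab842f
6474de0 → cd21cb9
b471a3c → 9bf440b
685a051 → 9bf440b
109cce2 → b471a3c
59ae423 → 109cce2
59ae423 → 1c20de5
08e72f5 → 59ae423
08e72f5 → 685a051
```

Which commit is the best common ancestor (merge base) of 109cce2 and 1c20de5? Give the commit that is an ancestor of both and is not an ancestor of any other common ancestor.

Ancestors of 109cce2: {109cce2, 33599bf, 9bf440b, aab842f, b471a3c, cd21cb9}.
Ancestors of 1c20de5: {1c20de5, 33599bf, aab842f, cd21cb9}.
Common ancestors: {33599bf, aab842f, cd21cb9}.
Among these, aab842f is not an ancestor of any other common ancestor — it is the merge base.

aab842f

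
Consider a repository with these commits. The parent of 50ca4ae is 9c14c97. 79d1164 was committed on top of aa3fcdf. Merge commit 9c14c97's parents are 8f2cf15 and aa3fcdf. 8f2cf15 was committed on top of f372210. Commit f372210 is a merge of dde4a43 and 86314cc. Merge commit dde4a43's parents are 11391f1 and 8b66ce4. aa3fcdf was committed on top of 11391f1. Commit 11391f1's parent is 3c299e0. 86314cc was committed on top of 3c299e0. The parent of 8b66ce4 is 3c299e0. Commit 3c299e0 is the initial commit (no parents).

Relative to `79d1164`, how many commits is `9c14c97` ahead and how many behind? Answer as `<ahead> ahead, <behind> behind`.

6 ahead, 1 behind

Reachable from 9c14c97: {11391f1, 3c299e0, 86314cc, 8b66ce4, 8f2cf15, 9c14c97, aa3fcdf, dde4a43, f372210}.
Reachable from 79d1164: {11391f1, 3c299e0, 79d1164, aa3fcdf}.
Only in 9c14c97's history (ahead): {86314cc, 8b66ce4, 8f2cf15, 9c14c97, dde4a43, f372210} — 6.
Only in 79d1164's history (behind): {79d1164} — 1.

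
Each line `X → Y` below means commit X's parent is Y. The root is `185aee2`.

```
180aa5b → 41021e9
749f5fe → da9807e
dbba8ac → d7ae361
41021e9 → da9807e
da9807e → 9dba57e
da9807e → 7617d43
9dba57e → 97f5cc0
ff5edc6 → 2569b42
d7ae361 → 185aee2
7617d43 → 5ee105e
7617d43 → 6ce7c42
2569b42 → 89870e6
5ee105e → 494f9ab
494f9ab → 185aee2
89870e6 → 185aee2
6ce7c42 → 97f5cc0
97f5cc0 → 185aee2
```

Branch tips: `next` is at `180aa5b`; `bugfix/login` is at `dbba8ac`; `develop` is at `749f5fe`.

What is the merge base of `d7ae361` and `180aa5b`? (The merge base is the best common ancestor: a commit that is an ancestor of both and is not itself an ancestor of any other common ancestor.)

185aee2

Ancestors of d7ae361: {185aee2, d7ae361}.
Ancestors of 180aa5b: {180aa5b, 185aee2, 41021e9, 494f9ab, 5ee105e, 6ce7c42, 7617d43, 97f5cc0, 9dba57e, da9807e}.
Common ancestors: {185aee2}.
The only common ancestor is 185aee2, so it is the merge base.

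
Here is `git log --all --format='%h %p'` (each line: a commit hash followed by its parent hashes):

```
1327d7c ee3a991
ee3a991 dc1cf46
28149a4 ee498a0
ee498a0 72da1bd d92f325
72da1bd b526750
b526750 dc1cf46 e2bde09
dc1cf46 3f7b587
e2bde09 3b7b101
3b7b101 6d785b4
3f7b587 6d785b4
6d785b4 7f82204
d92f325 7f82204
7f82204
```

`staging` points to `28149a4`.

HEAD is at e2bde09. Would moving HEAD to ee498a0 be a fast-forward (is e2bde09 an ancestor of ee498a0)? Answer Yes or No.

Yes

A fast-forward from e2bde09 to ee498a0 is possible iff e2bde09 is an ancestor of ee498a0.
Ancestors of ee498a0: {3b7b101, 3f7b587, 6d785b4, 72da1bd, 7f82204, b526750, d92f325, dc1cf46, e2bde09, ee498a0}.
e2bde09 is among them, so fast-forward is possible.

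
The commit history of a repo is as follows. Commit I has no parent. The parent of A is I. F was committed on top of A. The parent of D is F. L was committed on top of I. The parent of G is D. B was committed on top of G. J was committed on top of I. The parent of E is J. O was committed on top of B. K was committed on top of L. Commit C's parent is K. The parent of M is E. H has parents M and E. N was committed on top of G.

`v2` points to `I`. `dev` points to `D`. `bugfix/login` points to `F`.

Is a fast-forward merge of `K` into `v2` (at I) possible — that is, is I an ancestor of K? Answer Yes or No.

A fast-forward from I to K is possible iff I is an ancestor of K.
Ancestors of K: {I, K, L}.
I is among them, so fast-forward is possible.

Yes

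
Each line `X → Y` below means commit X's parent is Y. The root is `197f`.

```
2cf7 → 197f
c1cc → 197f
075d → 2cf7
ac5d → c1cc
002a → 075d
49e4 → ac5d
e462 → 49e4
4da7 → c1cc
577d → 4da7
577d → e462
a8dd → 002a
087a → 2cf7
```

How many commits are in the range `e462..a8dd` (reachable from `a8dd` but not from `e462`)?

4

Reachable from a8dd: {002a, 075d, 197f, 2cf7, a8dd}.
Reachable from e462: {197f, 49e4, ac5d, c1cc, e462}.
In a8dd's history but not e462's: {002a, 075d, 2cf7, a8dd} — 4 commits.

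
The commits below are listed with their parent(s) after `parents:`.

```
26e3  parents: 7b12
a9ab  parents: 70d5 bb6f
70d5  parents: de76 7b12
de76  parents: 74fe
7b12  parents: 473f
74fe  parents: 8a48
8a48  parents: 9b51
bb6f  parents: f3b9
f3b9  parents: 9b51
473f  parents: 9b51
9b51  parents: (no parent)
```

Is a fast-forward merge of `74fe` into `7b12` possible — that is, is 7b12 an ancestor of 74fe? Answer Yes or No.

No

A fast-forward from 7b12 to 74fe is possible iff 7b12 is an ancestor of 74fe.
Ancestors of 74fe: {74fe, 8a48, 9b51}.
7b12 is not among them, so fast-forward is not possible.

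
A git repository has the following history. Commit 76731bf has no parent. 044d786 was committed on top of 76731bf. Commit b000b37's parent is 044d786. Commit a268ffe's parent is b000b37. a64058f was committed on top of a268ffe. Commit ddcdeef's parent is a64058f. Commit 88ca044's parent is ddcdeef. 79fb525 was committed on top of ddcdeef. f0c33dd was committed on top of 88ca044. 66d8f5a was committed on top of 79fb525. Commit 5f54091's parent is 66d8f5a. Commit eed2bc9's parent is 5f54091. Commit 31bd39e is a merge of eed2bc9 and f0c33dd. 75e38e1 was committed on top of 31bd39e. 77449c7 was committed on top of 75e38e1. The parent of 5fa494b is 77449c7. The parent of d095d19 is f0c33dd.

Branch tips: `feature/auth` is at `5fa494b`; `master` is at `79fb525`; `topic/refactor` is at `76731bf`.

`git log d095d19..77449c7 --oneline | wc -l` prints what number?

Reachable from 77449c7: {044d786, 31bd39e, 5f54091, 66d8f5a, 75e38e1, 76731bf, 77449c7, 79fb525, 88ca044, a268ffe, a64058f, b000b37, ddcdeef, eed2bc9, f0c33dd}.
Reachable from d095d19: {044d786, 76731bf, 88ca044, a268ffe, a64058f, b000b37, d095d19, ddcdeef, f0c33dd}.
In 77449c7's history but not d095d19's: {31bd39e, 5f54091, 66d8f5a, 75e38e1, 77449c7, 79fb525, eed2bc9} — 7 commits.

7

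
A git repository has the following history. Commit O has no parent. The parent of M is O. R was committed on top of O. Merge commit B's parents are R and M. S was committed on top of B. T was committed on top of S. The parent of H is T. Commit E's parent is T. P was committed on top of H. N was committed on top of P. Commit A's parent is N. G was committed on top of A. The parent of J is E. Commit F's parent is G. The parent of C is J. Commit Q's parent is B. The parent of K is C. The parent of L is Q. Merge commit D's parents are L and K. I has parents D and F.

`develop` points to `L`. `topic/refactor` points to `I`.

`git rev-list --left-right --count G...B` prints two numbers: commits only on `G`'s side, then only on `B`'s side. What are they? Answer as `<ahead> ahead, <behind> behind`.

Reachable from G: {A, B, G, H, M, N, O, P, R, S, T}.
Reachable from B: {B, M, O, R}.
Only in G's history (ahead): {A, G, H, N, P, S, T} — 7.
Only in B's history (behind): {} — 0.

7 ahead, 0 behind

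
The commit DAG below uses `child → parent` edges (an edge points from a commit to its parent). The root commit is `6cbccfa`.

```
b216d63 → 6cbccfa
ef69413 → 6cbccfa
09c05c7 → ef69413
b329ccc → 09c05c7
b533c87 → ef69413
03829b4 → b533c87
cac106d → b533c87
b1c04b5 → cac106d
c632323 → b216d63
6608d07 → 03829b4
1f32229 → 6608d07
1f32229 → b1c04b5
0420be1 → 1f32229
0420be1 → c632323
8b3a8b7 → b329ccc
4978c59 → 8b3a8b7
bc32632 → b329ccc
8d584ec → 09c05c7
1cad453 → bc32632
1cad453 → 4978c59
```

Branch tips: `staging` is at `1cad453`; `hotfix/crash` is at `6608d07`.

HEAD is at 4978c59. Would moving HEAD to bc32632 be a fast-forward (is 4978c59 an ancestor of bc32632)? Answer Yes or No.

A fast-forward from 4978c59 to bc32632 is possible iff 4978c59 is an ancestor of bc32632.
Ancestors of bc32632: {09c05c7, 6cbccfa, b329ccc, bc32632, ef69413}.
4978c59 is not among them, so fast-forward is not possible.

No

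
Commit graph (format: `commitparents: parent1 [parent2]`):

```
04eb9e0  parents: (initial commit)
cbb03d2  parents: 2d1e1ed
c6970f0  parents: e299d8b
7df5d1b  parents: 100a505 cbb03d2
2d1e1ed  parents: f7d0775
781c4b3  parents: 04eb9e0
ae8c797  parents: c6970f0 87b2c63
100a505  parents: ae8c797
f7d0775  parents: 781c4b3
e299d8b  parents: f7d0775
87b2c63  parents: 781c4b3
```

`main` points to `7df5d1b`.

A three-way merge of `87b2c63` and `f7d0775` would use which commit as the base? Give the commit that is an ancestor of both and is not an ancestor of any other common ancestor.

781c4b3

Ancestors of 87b2c63: {04eb9e0, 781c4b3, 87b2c63}.
Ancestors of f7d0775: {04eb9e0, 781c4b3, f7d0775}.
Common ancestors: {04eb9e0, 781c4b3}.
Among these, 781c4b3 is not an ancestor of any other common ancestor — it is the merge base.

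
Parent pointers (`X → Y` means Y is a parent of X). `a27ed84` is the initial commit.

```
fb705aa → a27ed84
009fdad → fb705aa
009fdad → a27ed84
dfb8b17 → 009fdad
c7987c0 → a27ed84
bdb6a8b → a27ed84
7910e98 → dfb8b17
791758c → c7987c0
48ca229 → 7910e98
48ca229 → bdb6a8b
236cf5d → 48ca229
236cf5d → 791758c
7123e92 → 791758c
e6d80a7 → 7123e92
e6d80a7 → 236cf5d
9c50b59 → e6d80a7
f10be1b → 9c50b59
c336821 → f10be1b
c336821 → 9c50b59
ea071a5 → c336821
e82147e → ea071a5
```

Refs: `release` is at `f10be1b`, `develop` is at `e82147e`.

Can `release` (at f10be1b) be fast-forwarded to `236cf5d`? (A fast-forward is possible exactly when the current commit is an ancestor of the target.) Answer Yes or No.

A fast-forward from f10be1b to 236cf5d is possible iff f10be1b is an ancestor of 236cf5d.
Ancestors of 236cf5d: {009fdad, 236cf5d, 48ca229, 7910e98, 791758c, a27ed84, bdb6a8b, c7987c0, dfb8b17, fb705aa}.
f10be1b is not among them, so fast-forward is not possible.

No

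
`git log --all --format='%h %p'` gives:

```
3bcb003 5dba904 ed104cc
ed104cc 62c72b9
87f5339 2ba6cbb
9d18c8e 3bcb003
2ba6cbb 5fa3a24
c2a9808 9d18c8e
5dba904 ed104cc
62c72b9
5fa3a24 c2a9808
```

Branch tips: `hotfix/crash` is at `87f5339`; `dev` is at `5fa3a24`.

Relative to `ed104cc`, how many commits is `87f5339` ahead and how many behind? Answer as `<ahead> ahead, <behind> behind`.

Reachable from 87f5339: {2ba6cbb, 3bcb003, 5dba904, 5fa3a24, 62c72b9, 87f5339, 9d18c8e, c2a9808, ed104cc}.
Reachable from ed104cc: {62c72b9, ed104cc}.
Only in 87f5339's history (ahead): {2ba6cbb, 3bcb003, 5dba904, 5fa3a24, 87f5339, 9d18c8e, c2a9808} — 7.
Only in ed104cc's history (behind): {} — 0.

7 ahead, 0 behind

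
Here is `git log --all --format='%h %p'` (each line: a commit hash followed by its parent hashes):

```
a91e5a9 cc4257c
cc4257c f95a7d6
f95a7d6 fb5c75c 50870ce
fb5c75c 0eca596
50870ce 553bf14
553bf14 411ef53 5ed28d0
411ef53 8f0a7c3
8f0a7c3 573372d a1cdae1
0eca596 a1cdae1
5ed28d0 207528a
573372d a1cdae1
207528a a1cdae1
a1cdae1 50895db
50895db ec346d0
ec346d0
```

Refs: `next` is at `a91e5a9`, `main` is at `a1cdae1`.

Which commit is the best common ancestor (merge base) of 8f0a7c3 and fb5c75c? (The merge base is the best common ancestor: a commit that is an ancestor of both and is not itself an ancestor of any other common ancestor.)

Ancestors of 8f0a7c3: {50895db, 573372d, 8f0a7c3, a1cdae1, ec346d0}.
Ancestors of fb5c75c: {0eca596, 50895db, a1cdae1, ec346d0, fb5c75c}.
Common ancestors: {50895db, a1cdae1, ec346d0}.
Among these, a1cdae1 is not an ancestor of any other common ancestor — it is the merge base.

a1cdae1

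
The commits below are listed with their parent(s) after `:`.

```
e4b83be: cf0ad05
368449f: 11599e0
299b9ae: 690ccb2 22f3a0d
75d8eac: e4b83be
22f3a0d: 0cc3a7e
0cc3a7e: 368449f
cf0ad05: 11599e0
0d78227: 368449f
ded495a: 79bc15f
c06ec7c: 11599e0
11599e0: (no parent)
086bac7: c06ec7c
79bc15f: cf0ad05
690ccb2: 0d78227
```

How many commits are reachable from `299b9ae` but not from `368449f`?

Reachable from 299b9ae: {0cc3a7e, 0d78227, 11599e0, 22f3a0d, 299b9ae, 368449f, 690ccb2}.
Reachable from 368449f: {11599e0, 368449f}.
In 299b9ae's history but not 368449f's: {0cc3a7e, 0d78227, 22f3a0d, 299b9ae, 690ccb2} — 5 commits.

5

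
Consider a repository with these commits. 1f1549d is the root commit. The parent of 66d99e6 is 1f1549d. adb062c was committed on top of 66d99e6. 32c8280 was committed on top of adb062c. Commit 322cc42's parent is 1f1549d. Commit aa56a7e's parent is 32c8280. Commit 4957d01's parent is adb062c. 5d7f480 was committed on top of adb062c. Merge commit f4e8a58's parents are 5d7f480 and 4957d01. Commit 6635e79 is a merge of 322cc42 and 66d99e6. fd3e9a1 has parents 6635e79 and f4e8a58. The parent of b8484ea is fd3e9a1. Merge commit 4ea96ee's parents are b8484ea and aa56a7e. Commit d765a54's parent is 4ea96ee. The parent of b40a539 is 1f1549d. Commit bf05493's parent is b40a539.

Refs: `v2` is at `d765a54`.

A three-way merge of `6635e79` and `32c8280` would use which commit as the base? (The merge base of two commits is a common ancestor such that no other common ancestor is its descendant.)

Ancestors of 6635e79: {1f1549d, 322cc42, 6635e79, 66d99e6}.
Ancestors of 32c8280: {1f1549d, 32c8280, 66d99e6, adb062c}.
Common ancestors: {1f1549d, 66d99e6}.
Among these, 66d99e6 is not an ancestor of any other common ancestor — it is the merge base.

66d99e6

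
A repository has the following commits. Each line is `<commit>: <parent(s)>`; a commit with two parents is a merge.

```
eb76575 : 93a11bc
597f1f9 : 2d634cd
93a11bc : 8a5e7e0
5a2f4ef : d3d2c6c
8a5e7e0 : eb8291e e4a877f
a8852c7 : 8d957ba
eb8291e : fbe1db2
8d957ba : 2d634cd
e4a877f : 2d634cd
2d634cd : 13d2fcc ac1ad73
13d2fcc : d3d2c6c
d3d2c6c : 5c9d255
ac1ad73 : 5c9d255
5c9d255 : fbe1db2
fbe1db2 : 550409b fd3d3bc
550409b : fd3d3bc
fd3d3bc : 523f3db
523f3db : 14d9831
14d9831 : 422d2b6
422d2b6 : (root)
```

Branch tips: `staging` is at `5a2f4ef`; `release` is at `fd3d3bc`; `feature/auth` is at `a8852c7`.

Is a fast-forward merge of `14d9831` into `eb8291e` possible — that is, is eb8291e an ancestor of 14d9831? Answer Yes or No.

No

A fast-forward from eb8291e to 14d9831 is possible iff eb8291e is an ancestor of 14d9831.
Ancestors of 14d9831: {14d9831, 422d2b6}.
eb8291e is not among them, so fast-forward is not possible.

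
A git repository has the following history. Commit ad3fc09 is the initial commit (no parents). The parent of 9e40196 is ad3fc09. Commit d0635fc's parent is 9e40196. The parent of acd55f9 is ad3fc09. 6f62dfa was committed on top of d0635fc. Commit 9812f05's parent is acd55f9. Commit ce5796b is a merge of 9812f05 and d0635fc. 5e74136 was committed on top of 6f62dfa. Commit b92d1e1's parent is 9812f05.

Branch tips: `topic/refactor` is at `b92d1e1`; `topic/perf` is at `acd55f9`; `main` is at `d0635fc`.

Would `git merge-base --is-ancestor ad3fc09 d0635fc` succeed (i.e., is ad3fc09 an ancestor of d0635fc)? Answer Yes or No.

Ancestors of d0635fc (commits reachable by following parents): {9e40196, ad3fc09, d0635fc}.
ad3fc09 is in that set, so it is an ancestor of d0635fc.

Yes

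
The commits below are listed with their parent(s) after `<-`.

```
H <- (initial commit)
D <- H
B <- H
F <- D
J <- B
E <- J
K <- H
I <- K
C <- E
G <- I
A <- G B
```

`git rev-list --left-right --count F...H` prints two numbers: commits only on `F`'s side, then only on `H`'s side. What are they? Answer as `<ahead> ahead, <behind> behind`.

2 ahead, 0 behind

Reachable from F: {D, F, H}.
Reachable from H: {H}.
Only in F's history (ahead): {D, F} — 2.
Only in H's history (behind): {} — 0.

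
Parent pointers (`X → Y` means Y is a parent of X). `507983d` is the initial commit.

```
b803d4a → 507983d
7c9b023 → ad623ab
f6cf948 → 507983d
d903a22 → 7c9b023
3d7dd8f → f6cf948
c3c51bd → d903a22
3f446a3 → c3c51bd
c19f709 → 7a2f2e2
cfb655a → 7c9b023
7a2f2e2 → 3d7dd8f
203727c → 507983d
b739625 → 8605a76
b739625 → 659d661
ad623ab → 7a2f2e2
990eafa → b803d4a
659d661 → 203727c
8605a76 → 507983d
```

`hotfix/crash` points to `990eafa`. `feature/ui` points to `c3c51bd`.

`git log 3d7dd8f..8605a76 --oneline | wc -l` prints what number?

Reachable from 8605a76: {507983d, 8605a76}.
Reachable from 3d7dd8f: {3d7dd8f, 507983d, f6cf948}.
In 8605a76's history but not 3d7dd8f's: {8605a76} — 1 commit.

1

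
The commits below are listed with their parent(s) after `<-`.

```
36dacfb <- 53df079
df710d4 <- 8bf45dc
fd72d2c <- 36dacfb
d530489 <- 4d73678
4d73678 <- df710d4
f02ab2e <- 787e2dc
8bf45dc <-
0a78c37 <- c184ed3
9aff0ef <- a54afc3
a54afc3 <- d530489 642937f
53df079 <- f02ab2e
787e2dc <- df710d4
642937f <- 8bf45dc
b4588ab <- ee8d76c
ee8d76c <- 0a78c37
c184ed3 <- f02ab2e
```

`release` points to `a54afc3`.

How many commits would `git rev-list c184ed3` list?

Walking parent pointers from c184ed3: reachable set = {787e2dc, 8bf45dc, c184ed3, df710d4, f02ab2e}.
That is 5 commits.

5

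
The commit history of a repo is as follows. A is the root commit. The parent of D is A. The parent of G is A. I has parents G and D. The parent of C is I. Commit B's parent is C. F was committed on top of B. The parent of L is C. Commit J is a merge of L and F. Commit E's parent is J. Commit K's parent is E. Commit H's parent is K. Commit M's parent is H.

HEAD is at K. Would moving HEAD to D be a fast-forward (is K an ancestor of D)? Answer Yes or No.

A fast-forward from K to D is possible iff K is an ancestor of D.
Ancestors of D: {A, D}.
K is not among them, so fast-forward is not possible.

No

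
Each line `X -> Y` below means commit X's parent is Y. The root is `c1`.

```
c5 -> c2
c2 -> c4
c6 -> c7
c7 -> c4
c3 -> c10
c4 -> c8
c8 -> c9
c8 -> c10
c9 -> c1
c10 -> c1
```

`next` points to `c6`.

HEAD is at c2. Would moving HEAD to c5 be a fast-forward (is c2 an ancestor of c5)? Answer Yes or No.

A fast-forward from c2 to c5 is possible iff c2 is an ancestor of c5.
Ancestors of c5: {c1, c10, c2, c4, c5, c8, c9}.
c2 is among them, so fast-forward is possible.

Yes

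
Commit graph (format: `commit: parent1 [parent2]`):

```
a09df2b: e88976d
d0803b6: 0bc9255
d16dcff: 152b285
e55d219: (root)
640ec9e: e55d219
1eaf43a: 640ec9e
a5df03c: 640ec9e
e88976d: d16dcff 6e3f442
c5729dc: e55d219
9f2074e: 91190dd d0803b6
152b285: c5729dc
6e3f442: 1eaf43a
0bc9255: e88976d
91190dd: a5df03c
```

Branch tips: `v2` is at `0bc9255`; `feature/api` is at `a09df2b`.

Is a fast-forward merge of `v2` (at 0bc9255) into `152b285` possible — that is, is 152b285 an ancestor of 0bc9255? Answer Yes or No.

A fast-forward from 152b285 to 0bc9255 is possible iff 152b285 is an ancestor of 0bc9255.
Ancestors of 0bc9255: {0bc9255, 152b285, 1eaf43a, 640ec9e, 6e3f442, c5729dc, d16dcff, e55d219, e88976d}.
152b285 is among them, so fast-forward is possible.

Yes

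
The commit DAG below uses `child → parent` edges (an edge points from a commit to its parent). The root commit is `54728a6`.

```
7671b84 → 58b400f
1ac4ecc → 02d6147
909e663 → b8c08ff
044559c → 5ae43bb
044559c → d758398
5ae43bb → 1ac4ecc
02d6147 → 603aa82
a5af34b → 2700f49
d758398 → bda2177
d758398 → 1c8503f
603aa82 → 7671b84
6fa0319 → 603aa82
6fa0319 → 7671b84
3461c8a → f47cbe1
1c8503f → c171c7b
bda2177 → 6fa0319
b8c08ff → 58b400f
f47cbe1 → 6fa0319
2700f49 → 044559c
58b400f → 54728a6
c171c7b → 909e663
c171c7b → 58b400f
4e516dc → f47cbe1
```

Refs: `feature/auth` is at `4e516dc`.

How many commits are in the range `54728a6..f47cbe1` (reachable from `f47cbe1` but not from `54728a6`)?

5

Reachable from f47cbe1: {54728a6, 58b400f, 603aa82, 6fa0319, 7671b84, f47cbe1}.
Reachable from 54728a6: {54728a6}.
In f47cbe1's history but not 54728a6's: {58b400f, 603aa82, 6fa0319, 7671b84, f47cbe1} — 5 commits.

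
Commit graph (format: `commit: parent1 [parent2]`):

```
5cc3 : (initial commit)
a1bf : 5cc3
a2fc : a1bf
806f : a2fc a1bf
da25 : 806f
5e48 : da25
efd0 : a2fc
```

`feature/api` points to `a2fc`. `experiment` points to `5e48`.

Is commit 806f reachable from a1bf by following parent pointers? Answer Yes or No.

Ancestors of a1bf: {5cc3, a1bf}.
806f is not in that set, so it is not an ancestor of a1bf.

No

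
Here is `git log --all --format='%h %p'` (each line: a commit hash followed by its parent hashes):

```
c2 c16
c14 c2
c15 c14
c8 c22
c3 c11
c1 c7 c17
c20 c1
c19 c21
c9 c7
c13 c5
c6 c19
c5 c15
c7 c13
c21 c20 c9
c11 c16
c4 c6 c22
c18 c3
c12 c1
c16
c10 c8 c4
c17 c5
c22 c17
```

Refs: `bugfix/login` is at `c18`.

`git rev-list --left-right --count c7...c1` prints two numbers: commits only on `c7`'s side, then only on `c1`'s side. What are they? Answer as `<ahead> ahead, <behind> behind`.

Reachable from c7: {c13, c14, c15, c16, c2, c5, c7}.
Reachable from c1: {c1, c13, c14, c15, c16, c17, c2, c5, c7}.
Only in c7's history (ahead): {} — 0.
Only in c1's history (behind): {c1, c17} — 2.

0 ahead, 2 behind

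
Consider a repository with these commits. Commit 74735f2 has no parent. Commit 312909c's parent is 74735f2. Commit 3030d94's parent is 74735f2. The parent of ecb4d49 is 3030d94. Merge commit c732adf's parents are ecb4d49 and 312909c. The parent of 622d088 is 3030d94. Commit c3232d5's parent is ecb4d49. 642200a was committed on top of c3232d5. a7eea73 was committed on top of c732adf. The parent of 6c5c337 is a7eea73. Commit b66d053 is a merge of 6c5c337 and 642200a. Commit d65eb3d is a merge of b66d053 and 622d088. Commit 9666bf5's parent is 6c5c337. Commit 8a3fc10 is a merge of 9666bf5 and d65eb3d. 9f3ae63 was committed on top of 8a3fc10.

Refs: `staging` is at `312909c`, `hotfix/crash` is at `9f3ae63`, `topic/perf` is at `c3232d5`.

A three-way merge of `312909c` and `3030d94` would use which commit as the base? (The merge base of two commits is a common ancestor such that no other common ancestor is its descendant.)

Ancestors of 312909c: {312909c, 74735f2}.
Ancestors of 3030d94: {3030d94, 74735f2}.
Common ancestors: {74735f2}.
The only common ancestor is 74735f2, so it is the merge base.

74735f2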